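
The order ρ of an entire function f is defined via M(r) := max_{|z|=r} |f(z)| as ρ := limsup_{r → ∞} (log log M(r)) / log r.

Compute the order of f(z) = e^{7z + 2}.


|e^{7z + 2}| = e^{Re(7·z) + 2} ≤ e^{7|z|^1 + 2} = e^{7r^1 + 2} on |z| = r, so ρ ≤ 1. Choosing z on |z|=r so that 7·z is real positive (always possible by picking arg z appropriately) gives |f(z)| = e^{7r^1 + 2}, matching the bound. The additive constant 2 does not affect log log M(r) ~ 1·log r. Hence ρ = 1.
Therefore ρ = 1.

Order ρ = 1.


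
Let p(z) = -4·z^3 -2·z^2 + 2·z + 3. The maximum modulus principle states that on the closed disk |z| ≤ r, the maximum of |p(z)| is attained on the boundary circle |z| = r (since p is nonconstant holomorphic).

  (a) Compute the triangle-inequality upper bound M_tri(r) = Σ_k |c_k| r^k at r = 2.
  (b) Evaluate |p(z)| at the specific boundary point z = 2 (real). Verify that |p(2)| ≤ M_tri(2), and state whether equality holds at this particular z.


Coefficients: c_0 = 3, c_1 = 2, c_2 = -2, c_3 = -4. Radius r = 2.
Part (a). Triangle bound: M_tri(r) = Σ_k |c_k| r^k
  = |3|·2^0 + |2|·2^1 + |-2|·2^2 + |-4|·2^3
  = 3 + 4 + 8 + 32 = 47.
This bounds M(r) := max_{|z|=r} |p(z)| from above; equality holds iff all terms c_k z^k can be made to align in phase at a single z on |z|=r.
Part (b). At z = 2 (real, on the circle |z| = r):
  p(2) = (3)·2^0 + (2)·2^1 + (-2)·2^2 + (-4)·2^3 = -33.
  |p(2)| = 33.
Check: |p(2)| = 33 ≤ 47 = M_tri(2). ✓ Equality does not hold at z = 2 (the coefficients have mixed signs, so the terms do not all align in phase there).

M_tri(2) = 47; |p(2)| = 33; equality at z=2: no.


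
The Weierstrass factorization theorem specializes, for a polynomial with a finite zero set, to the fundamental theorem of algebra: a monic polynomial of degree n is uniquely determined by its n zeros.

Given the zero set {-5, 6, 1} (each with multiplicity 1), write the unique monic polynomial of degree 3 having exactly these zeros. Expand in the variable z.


The polynomial is p(z) = ∏_{α ∈ S} (z − α), where S = {-5, 6, 1}.
Expanding the product yields: p(z) = z^3 -2·z^2 -29·z + 30.
The resulting polynomial has degree 3 and real coefficients as required.

p(z) = z^3 -2·z^2 -29·z + 30.


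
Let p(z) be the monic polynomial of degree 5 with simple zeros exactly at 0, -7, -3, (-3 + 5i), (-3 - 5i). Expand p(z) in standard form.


The polynomial is p(z) = ∏_{α ∈ S} (z − α), where S = {0, -7, -3, (-3 + 5i), (-3 - 5i)}.
Expanding the product yields: p(z) = z^5 + 16·z^4 + 115·z^3 + 466·z^2 + 714·z.
Note conjugate pairs combine to real quadratics: (z − (-3+5i))(z − (-3−5i)) = z² + 6z + 34.
The resulting polynomial has degree 5 and real coefficients as required.

p(z) = z^5 + 16·z^4 + 115·z^3 + 466·z^2 + 714·z.


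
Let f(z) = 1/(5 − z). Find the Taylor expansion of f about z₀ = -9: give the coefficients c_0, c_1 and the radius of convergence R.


Let w = z − z₀, so z = z₀ + w.
Then 5 − z = 5 − (z₀ + w) = (5 − z₀) − w = 14 − w.
f(z) = 1/(14 − w) = (1/(14)) · 1/(1 − w/(14)) = Σ_{n≥0} w^n / (14)^(n+1).
So c_n = 1/(14)^(n+1):
  c_0 = 1/(14)^1 = 1/14.
  c_1 = 1/(14)^2 = 1/196.
The series is valid for |w/d| < 1, i.e. |z − z₀| < |d|.
Radius of convergence: R = |5 − z₀| = |14| = 14 (distance from z₀ to the singularity z = 5).

c_0 = 1/14, c_1 = 1/196; R = 14.


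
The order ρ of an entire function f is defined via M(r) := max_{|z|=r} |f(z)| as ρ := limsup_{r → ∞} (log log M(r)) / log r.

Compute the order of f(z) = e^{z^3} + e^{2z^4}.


Each summand is entire of order 3 and 4 respectively (as in the single-exponential case). The order of a sum is at most the max of the orders, so ρ ≤ 4. For the lower bound: on |z|=r choose arg z so that 2z^4 is real positive; then |e^{2z^4}| = e^{2r^4} while |e^{1z^3}| ≤ e^{1r^3} = o(e^{2r^4}). So |f| ≥ e^{2r^4}(1 − o(1)) and ρ ≥ 4. Hence ρ = max(3, 4) = 4.
Therefore ρ = 4.

Order ρ = 4.


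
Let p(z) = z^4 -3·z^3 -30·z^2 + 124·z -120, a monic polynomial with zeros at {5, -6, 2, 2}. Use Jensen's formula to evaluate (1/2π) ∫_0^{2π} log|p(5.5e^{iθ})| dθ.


Zeros: -6, 2, 2, 5; r = 5.5.
Inside |z| < r: 2, 2, 5. Outside (|z| ≥ r): -6.
p(0) = -120, so log|p(0)| = log(120) = 4.7875.
Apply Jensen: I(r) = log|p(0)| + Σ_k log(r/|z_k|), summed over zeros inside |z| < r.
  log(r/|z_k|) for z_k = 5: log(5.5/5) = 0.0953
  log(r/|z_k|) for z_k = 2: log(5.5/2) = 1.0116
  log(r/|z_k|) for z_k = 2: log(5.5/2) = 1.0116
  Outside zeros (-6) contribute nothing to the Jensen sum.
Sum over inside zeros: 2.1185.
I(r) = log|p(0)| + (inside sum) = 4.7875 + 2.1185 = 6.9060.
Note: since some zeros are outside |z| ≤ r, the simplified n·log(r) form does NOT apply — only the inside zeros contribute.

I(r) ≈ 6.9060.


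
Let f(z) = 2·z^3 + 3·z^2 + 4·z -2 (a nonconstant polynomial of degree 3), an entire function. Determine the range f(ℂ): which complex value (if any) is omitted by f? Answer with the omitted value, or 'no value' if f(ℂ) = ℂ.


Little Picard bounds the complement of f(ℂ) to at most one point.
For every w ∈ ℂ, the equation p(z) − w = 0 is a nonconstant polynomial in z and hence has at least one root by the fundamental theorem of algebra. So p is surjective onto ℂ, omitting no value.

Omitted value: no value.


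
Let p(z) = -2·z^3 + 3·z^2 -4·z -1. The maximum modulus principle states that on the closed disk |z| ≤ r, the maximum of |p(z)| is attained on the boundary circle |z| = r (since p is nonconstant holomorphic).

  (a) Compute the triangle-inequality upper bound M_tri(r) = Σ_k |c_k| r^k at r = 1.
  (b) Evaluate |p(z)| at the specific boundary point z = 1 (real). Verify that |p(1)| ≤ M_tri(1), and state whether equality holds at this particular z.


Coefficients: c_0 = -1, c_1 = -4, c_2 = 3, c_3 = -2. Radius r = 1.
Part (a). Triangle bound: M_tri(r) = Σ_k |c_k| r^k
  = |-1|·1^0 + |-4|·1^1 + |3|·1^2 + |-2|·1^3
  = 1 + 4 + 3 + 2 = 10.
This bounds M(r) := max_{|z|=r} |p(z)| from above; equality holds iff all terms c_k z^k can be made to align in phase at a single z on |z|=r.
Part (b). At z = 1 (real, on the circle |z| = r):
  p(1) = (-1)·1^0 + (-4)·1^1 + (3)·1^2 + (-2)·1^3 = -4.
  |p(1)| = 4.
Check: |p(1)| = 4 ≤ 10 = M_tri(1). ✓ Equality does not hold at z = 1 (the coefficients have mixed signs, so the terms do not all align in phase there).

M_tri(1) = 10; |p(1)| = 4; equality at z=1: no.


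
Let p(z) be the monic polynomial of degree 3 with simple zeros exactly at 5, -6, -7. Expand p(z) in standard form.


The polynomial is p(z) = ∏_{α ∈ S} (z − α), where S = {5, -6, -7}.
Expanding the product yields: p(z) = z^3 + 8·z^2 -23·z -210.
The resulting polynomial has degree 3 and real coefficients as required.

p(z) = z^3 + 8·z^2 -23·z -210.


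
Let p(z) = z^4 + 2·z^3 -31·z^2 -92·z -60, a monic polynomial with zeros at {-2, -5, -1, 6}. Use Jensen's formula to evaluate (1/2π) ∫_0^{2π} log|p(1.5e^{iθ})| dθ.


Zeros: -5, -2, -1, 6; r = 1.5.
Inside |z| < r: -1. Outside (|z| ≥ r): -5, -2, 6.
p(0) = -60, so log|p(0)| = log(60) = 4.0943.
Apply Jensen: I(r) = log|p(0)| + Σ_k log(r/|z_k|), summed over zeros inside |z| < r.
  log(r/|z_k|) for z_k = -1: log(1.5/1) = 0.4055
  Outside zeros (-5, -2, 6) contribute nothing to the Jensen sum.
Sum over inside zeros: 0.4055.
I(r) = log|p(0)| + (inside sum) = 4.0943 + 0.4055 = 4.4998.
Note: since some zeros are outside |z| ≤ r, the simplified n·log(r) form does NOT apply — only the inside zeros contribute.

I(r) ≈ 4.4998.


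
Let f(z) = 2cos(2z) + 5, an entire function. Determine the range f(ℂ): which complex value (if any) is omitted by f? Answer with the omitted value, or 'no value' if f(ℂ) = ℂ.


Little Picard bounds the complement of f(ℂ) to at most one point.
cos is entire and surjective onto ℂ: for every w ∈ ℂ, cos(ζ) = w has a solution ζ ∈ ℂ (e.g., via the complex inverse arccos). With ζ = 2z this gives z = ζ/(2). Then 2·cos(2z) takes every value in 2·ℂ = ℂ, and adding 5 is a bijection of ℂ. So f is surjective and omits no value. (Note: only on the real line is cos bounded by [−1, 1].)

Omitted value: no value.


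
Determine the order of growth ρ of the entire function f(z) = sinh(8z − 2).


sinh(w) is a linear combination of e^{iw} and e^{−iw} (or e^w, e^{−w} in the hyperbolic case), so |sinh(w)| ≤ e^{|w|}. With w = 8z − 2, |w| ≤ 8|z| + 2 = 8r + 2 on |z| = r, giving M(r) ≤ e^{8r + 2}, so ρ ≤ 1. On a suitable ray (z = it for sin/cos; z = t for sinh/cosh, t real → ∞), |sinh(8z − 2)| grows like e^{8|t|}/2, so ρ ≥ 1. Hence ρ = 1.
Therefore ρ = 1.

Order ρ = 1.


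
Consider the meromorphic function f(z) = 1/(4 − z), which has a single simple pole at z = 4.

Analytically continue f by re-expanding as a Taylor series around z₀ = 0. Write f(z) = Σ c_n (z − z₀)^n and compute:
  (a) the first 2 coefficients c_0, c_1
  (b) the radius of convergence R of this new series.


Let w = z − z₀, so z = z₀ + w.
Then 4 − z = 4 − (z₀ + w) = (4 − z₀) − w = 4 − w.
f(z) = 1/(4 − w) = (1/(4)) · 1/(1 − w/(4)) = Σ_{n≥0} w^n / (4)^(n+1).
So c_n = 1/(4)^(n+1):
  c_0 = 1/(4)^1 = 1/4.
  c_1 = 1/(4)^2 = 1/16.
The series is valid for |w/d| < 1, i.e. |z − z₀| < |d|.
Radius of convergence: R = |4 − z₀| = |4| = 4 (distance from z₀ to the singularity z = 4).

c_0 = 1/4, c_1 = 1/16; R = 4.


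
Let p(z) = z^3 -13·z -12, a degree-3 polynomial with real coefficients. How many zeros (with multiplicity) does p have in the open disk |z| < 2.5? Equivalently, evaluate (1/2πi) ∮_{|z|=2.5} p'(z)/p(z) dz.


The zeros of p are: 4, -1, -3.
Their magnitudes are: 4, 1, 3.
Zeros with |z| < R = 2.5: -1.
Count = 1.
By the argument principle, (1/2πi) ∮_{|z|=R} p'(z)/p(z) dz equals exactly this count.

Number of zeros inside |z| < 2.5: 1.


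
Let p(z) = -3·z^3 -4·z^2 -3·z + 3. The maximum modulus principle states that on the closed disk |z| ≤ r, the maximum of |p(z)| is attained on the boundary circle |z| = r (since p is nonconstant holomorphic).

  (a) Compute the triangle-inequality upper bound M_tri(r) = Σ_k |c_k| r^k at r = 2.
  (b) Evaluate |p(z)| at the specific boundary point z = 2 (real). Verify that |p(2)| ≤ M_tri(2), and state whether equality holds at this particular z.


Coefficients: c_0 = 3, c_1 = -3, c_2 = -4, c_3 = -3. Radius r = 2.
Part (a). Triangle bound: M_tri(r) = Σ_k |c_k| r^k
  = |3|·2^0 + |-3|·2^1 + |-4|·2^2 + |-3|·2^3
  = 3 + 6 + 16 + 24 = 49.
This bounds M(r) := max_{|z|=r} |p(z)| from above; equality holds iff all terms c_k z^k can be made to align in phase at a single z on |z|=r.
Part (b). At z = 2 (real, on the circle |z| = r):
  p(2) = (3)·2^0 + (-3)·2^1 + (-4)·2^2 + (-3)·2^3 = -43.
  |p(2)| = 43.
Check: |p(2)| = 43 ≤ 49 = M_tri(2). ✓ Equality does not hold at z = 2 (the coefficients have mixed signs, so the terms do not all align in phase there).

M_tri(2) = 49; |p(2)| = 43; equality at z=2: no.


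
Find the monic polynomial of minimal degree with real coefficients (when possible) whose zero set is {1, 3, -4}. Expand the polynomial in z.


The polynomial is p(z) = ∏_{α ∈ S} (z − α), where S = {1, 3, -4}.
Expanding the product yields: p(z) = z^3 -13·z + 12.
The resulting polynomial has degree 3 and real coefficients as required.

p(z) = z^3 -13·z + 12.


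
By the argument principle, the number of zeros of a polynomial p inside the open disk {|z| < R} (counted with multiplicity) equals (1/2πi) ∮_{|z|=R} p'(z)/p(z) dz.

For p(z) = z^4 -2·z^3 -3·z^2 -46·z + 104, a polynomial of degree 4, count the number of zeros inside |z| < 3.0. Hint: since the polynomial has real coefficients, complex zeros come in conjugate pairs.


The zeros of p are: (-2 + 3i), (-2 - 3i), 2, 4.
Their magnitudes are: 3.606, 3.606, 2, 4.
Zeros with |z| < R = 3.0: 2.
Count = 1.
By the argument principle, (1/2πi) ∮_{|z|=R} p'(z)/p(z) dz equals exactly this count.

Number of zeros inside |z| < 3.0: 1.


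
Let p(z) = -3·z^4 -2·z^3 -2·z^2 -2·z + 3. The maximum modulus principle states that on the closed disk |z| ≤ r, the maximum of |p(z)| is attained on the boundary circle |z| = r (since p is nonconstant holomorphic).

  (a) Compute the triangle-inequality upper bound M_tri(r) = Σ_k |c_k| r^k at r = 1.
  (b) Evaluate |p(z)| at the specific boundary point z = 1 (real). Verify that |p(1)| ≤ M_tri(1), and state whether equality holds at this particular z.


Coefficients: c_0 = 3, c_1 = -2, c_2 = -2, c_3 = -2, c_4 = -3. Radius r = 1.
Part (a). Triangle bound: M_tri(r) = Σ_k |c_k| r^k
  = |3|·1^0 + |-2|·1^1 + |-2|·1^2 + |-2|·1^3 + |-3|·1^4
  = 3 + 2 + 2 + 2 + 3 = 12.
This bounds M(r) := max_{|z|=r} |p(z)| from above; equality holds iff all terms c_k z^k can be made to align in phase at a single z on |z|=r.
Part (b). At z = 1 (real, on the circle |z| = r):
  p(1) = (3)·1^0 + (-2)·1^1 + (-2)·1^2 + (-2)·1^3 + (-3)·1^4 = -6.
  |p(1)| = 6.
Check: |p(1)| = 6 ≤ 12 = M_tri(1). ✓ Equality does not hold at z = 1 (the coefficients have mixed signs, so the terms do not all align in phase there).

M_tri(1) = 12; |p(1)| = 6; equality at z=1: no.


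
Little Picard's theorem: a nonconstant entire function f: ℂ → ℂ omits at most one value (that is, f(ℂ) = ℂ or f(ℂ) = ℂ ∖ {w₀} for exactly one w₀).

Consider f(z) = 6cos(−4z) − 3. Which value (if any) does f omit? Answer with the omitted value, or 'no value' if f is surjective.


Little Picard bounds the complement of f(ℂ) to at most one point.
cos is entire and surjective onto ℂ: for every w ∈ ℂ, cos(ζ) = w has a solution ζ ∈ ℂ (e.g., via the complex inverse arccos). With ζ = −4z this gives z = ζ/(-4). Then 6·cos(−4z) takes every value in 6·ℂ = ℂ, and adding -3 is a bijection of ℂ. So f is surjective and omits no value. (Note: only on the real line is cos bounded by [−1, 1].)

Omitted value: no value.


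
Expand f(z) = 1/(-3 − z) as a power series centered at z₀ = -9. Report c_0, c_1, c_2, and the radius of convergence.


Let w = z − z₀, so z = z₀ + w.
Then -3 − z = -3 − (z₀ + w) = (-3 − z₀) − w = 6 − w.
f(z) = 1/(6 − w) = (1/(6)) · 1/(1 − w/(6)) = Σ_{n≥0} w^n / (6)^(n+1).
So c_n = 1/(6)^(n+1):
  c_0 = 1/(6)^1 = 1/6.
  c_1 = 1/(6)^2 = 1/36.
  c_2 = 1/(6)^3 = 1/216.
The series is valid for |w/d| < 1, i.e. |z − z₀| < |d|.
Radius of convergence: R = |-3 − z₀| = |6| = 6 (distance from z₀ to the singularity z = -3).

c_0 = 1/6, c_1 = 1/36, c_2 = 1/216; R = 6.


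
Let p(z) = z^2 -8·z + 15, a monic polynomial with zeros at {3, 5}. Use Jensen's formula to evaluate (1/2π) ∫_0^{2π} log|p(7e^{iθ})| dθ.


Zeros: 3, 5; r = 7.
Inside |z| < r: 3, 5. Outside (|z| ≥ r): ∅.
p(0) = 15, so log|p(0)| = log(15) = 2.7081.
Apply Jensen: I(r) = log|p(0)| + Σ_k log(r/|z_k|), summed over zeros inside |z| < r.
  log(r/|z_k|) for z_k = 3: log(7/3) = 0.8473
  log(r/|z_k|) for z_k = 5: log(7/5) = 0.3365
Sum over inside zeros: 1.1838.
I(r) = log|p(0)| + (inside sum) = 2.7081 + 1.1838 = 3.8918.
Closed form (all zeros inside, monic): I(r) = n·log(r) = 2·log(7) = 3.8918. ✓

I(r) ≈ 3.8918.


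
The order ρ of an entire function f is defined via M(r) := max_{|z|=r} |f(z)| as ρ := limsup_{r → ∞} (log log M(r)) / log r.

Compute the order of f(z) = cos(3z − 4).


cos(w) is a linear combination of e^{iw} and e^{−iw} (or e^w, e^{−w} in the hyperbolic case), so |cos(w)| ≤ e^{|w|}. With w = 3z − 4, |w| ≤ 3|z| + 4 = 3r + 4 on |z| = r, giving M(r) ≤ e^{3r + 4}, so ρ ≤ 1. On a suitable ray (z = it for sin/cos; z = t for sinh/cosh, t real → ∞), |cos(3z − 4)| grows like e^{3|t|}/2, so ρ ≥ 1. Hence ρ = 1.
Therefore ρ = 1.

Order ρ = 1.


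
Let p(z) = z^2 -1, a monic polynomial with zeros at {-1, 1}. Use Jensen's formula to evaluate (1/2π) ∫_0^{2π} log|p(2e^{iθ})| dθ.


Zeros: -1, 1; r = 2.
Inside |z| < r: -1, 1. Outside (|z| ≥ r): ∅.
p(0) = -1, so log|p(0)| = log(1) = 0.0000.
Apply Jensen: I(r) = log|p(0)| + Σ_k log(r/|z_k|), summed over zeros inside |z| < r.
  log(r/|z_k|) for z_k = -1: log(2/1) = 0.6931
  log(r/|z_k|) for z_k = 1: log(2/1) = 0.6931
Sum over inside zeros: 1.3863.
I(r) = log|p(0)| + (inside sum) = 0.0000 + 1.3863 = 1.3863.
Closed form (all zeros inside, monic): I(r) = n·log(r) = 2·log(2) = 1.3863. ✓

I(r) ≈ 1.3863.


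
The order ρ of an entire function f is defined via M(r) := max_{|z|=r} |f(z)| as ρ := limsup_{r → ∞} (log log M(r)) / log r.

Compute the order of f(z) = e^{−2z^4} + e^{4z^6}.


Each summand is entire of order 4 and 6 respectively (as in the single-exponential case). The order of a sum is at most the max of the orders, so ρ ≤ 6. For the lower bound: on |z|=r choose arg z so that 4z^6 is real positive; then |e^{4z^6}| = e^{4r^6} while |e^{-2z^4}| ≤ e^{2r^4} = o(e^{4r^6}). So |f| ≥ e^{4r^6}(1 − o(1)) and ρ ≥ 6. Hence ρ = max(4, 6) = 6.
Therefore ρ = 6.

Order ρ = 6.


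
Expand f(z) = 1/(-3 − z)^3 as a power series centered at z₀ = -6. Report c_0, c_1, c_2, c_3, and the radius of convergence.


Let w = z − z₀, so z = z₀ + w.
Then -3 − z = -3 − (z₀ + w) = (-3 − z₀) − w = 3 − w.
f(z) = 1/(3 − w)^3 = (1/(3)^3) · (1 − w/(3))^{−3}.
By the binomial series (1−u)^{−3} = Σ_{n≥0} C(n+2, 2) u^n for |u|<1, with u = w/(3):
  c_n = C(n+2, 2) / (3)^(n+3).
  c_0 = 1/(3)^3 = 1/27.
  c_1 = 3/(3)^4 = 1/27.
  c_2 = 6/(3)^5 = 2/81.
  c_3 = 10/(3)^6 = 10/729.
The series is valid for |w/d| < 1, i.e. |z − z₀| < |d|.
Radius of convergence: R = |-3 − z₀| = |3| = 3 (distance from z₀ to the singularity z = -3).

c_0 = 1/27, c_1 = 1/27, c_2 = 2/81, c_3 = 10/729; R = 3.


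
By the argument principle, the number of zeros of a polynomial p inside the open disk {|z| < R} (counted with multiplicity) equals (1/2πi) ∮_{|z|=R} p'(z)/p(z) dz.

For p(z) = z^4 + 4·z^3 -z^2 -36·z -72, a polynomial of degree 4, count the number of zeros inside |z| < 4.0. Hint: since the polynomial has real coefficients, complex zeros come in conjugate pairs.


The zeros of p are: -3, (-2 + 2i), (-2 - 2i), 3.
Their magnitudes are: 3, 2.828, 2.828, 3.
Zeros with |z| < R = 4.0: -3, (-2 + 2i), (-2 - 2i), 3.
Count = 4.
By the argument principle, (1/2πi) ∮_{|z|=R} p'(z)/p(z) dz equals exactly this count.

Number of zeros inside |z| < 4.0: 4.


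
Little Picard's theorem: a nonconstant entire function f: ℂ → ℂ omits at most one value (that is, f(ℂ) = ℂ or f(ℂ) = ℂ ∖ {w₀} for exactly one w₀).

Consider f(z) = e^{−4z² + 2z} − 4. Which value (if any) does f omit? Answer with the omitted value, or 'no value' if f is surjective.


Little Picard bounds the complement of f(ℂ) to at most one point.
The exponent g(z) = −4z² + 2z is a nonconstant polynomial, hence surjective onto ℂ. So e^{g(z)} takes every value in {e^w : w ∈ ℂ} = ℂ ∖ {0}. Adding -4 shifts the range to ℂ ∖ {-4}. f omits exactly -4.

Omitted value: -4.


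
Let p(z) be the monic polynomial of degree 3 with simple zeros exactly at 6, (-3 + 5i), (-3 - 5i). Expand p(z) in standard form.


The polynomial is p(z) = ∏_{α ∈ S} (z − α), where S = {6, (-3 + 5i), (-3 - 5i)}.
Expanding the product yields: p(z) = z^3 -2·z -204.
Note conjugate pairs combine to real quadratics: (z − (-3+5i))(z − (-3−5i)) = z² + 6z + 34.
The resulting polynomial has degree 3 and real coefficients as required.

p(z) = z^3 -2·z -204.


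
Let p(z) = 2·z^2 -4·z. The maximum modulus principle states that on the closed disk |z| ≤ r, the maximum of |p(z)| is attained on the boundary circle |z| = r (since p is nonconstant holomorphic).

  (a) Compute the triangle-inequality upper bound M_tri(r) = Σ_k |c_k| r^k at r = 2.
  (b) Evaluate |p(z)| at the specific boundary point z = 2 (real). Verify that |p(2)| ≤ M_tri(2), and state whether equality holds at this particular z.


Coefficients: c_0 = 0, c_1 = -4, c_2 = 2. Radius r = 2.
Part (a). Triangle bound: M_tri(r) = Σ_k |c_k| r^k
  = |0|·2^0 + |-4|·2^1 + |2|·2^2
  = 0 + 8 + 8 = 16.
This bounds M(r) := max_{|z|=r} |p(z)| from above; equality holds iff all terms c_k z^k can be made to align in phase at a single z on |z|=r.
Part (b). At z = 2 (real, on the circle |z| = r):
  p(2) = (0)·2^0 + (-4)·2^1 + (2)·2^2 = 0.
  |p(2)| = 0.
Check: |p(2)| = 0 ≤ 16 = M_tri(2). ✓ Equality does not hold at z = 2 (the coefficients have mixed signs, so the terms do not all align in phase there).

M_tri(2) = 16; |p(2)| = 0; equality at z=2: no.


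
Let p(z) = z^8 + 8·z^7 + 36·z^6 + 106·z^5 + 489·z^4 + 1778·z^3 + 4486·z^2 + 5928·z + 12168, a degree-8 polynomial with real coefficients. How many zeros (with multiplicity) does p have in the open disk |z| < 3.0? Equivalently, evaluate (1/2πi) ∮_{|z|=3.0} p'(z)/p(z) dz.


The zeros of p are: (0 + 2i), (0 - 2i), (-3 + 2i), (-3 - 2i), (2 + 3i), (2 - 3i), (-3 + 3i), (-3 - 3i).
Their magnitudes are: 2, 2, 3.606, 3.606, 3.606, 3.606, 4.243, 4.243.
Zeros with |z| < R = 3.0: (0 + 2i), (0 - 2i).
Count = 2.
By the argument principle, (1/2πi) ∮_{|z|=R} p'(z)/p(z) dz equals exactly this count.

Number of zeros inside |z| < 3.0: 2.


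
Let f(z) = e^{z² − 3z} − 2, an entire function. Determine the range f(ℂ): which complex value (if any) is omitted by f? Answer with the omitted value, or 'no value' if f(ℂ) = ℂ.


Little Picard bounds the complement of f(ℂ) to at most one point.
The exponent g(z) = z² − 3z is a nonconstant polynomial, hence surjective onto ℂ. So e^{g(z)} takes every value in {e^w : w ∈ ℂ} = ℂ ∖ {0}. Adding -2 shifts the range to ℂ ∖ {-2}. f omits exactly -2.

Omitted value: -2.


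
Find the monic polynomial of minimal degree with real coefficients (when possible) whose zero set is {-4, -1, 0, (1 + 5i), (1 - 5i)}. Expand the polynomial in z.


The polynomial is p(z) = ∏_{α ∈ S} (z − α), where S = {-4, -1, 0, (1 + 5i), (1 - 5i)}.
Expanding the product yields: p(z) = z^5 + 3·z^4 + 20·z^3 + 122·z^2 + 104·z.
Note conjugate pairs combine to real quadratics: (z − (1+5i))(z − (1−5i)) = z² − 2z + 26.
The resulting polynomial has degree 5 and real coefficients as required.

p(z) = z^5 + 3·z^4 + 20·z^3 + 122·z^2 + 104·z.


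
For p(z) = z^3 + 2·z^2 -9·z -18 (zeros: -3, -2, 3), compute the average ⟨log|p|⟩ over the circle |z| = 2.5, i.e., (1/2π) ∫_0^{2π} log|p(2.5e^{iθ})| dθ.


Zeros: -3, -2, 3; r = 2.5.
Inside |z| < r: -2. Outside (|z| ≥ r): -3, 3.
p(0) = -18, so log|p(0)| = log(18) = 2.8904.
Apply Jensen: I(r) = log|p(0)| + Σ_k log(r/|z_k|), summed over zeros inside |z| < r.
  log(r/|z_k|) for z_k = -2: log(2.5/2) = 0.2231
  Outside zeros (-3, 3) contribute nothing to the Jensen sum.
Sum over inside zeros: 0.2231.
I(r) = log|p(0)| + (inside sum) = 2.8904 + 0.2231 = 3.1135.
Note: since some zeros are outside |z| ≤ r, the simplified n·log(r) form does NOT apply — only the inside zeros contribute.

I(r) ≈ 3.1135.


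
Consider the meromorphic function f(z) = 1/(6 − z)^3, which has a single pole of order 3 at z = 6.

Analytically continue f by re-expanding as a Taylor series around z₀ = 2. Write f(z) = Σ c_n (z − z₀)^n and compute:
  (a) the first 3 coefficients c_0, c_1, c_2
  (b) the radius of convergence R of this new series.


Let w = z − z₀, so z = z₀ + w.
Then 6 − z = 6 − (z₀ + w) = (6 − z₀) − w = 4 − w.
f(z) = 1/(4 − w)^3 = (1/(4)^3) · (1 − w/(4))^{−3}.
By the binomial series (1−u)^{−3} = Σ_{n≥0} C(n+2, 2) u^n for |u|<1, with u = w/(4):
  c_n = C(n+2, 2) / (4)^(n+3).
  c_0 = 1/(4)^3 = 1/64.
  c_1 = 3/(4)^4 = 3/256.
  c_2 = 6/(4)^5 = 3/512.
The series is valid for |w/d| < 1, i.e. |z − z₀| < |d|.
Radius of convergence: R = |6 − z₀| = |4| = 4 (distance from z₀ to the singularity z = 6).

c_0 = 1/64, c_1 = 3/256, c_2 = 3/512; R = 4.


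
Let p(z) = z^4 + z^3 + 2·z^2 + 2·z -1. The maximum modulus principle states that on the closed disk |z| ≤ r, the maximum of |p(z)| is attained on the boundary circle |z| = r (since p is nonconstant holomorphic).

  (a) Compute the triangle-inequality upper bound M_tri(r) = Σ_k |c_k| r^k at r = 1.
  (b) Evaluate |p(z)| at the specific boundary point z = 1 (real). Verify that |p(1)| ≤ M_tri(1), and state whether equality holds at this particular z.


Coefficients: c_0 = -1, c_1 = 2, c_2 = 2, c_3 = 1, c_4 = 1. Radius r = 1.
Part (a). Triangle bound: M_tri(r) = Σ_k |c_k| r^k
  = |-1|·1^0 + |2|·1^1 + |2|·1^2 + |1|·1^3 + |1|·1^4
  = 1 + 2 + 2 + 1 + 1 = 7.
This bounds M(r) := max_{|z|=r} |p(z)| from above; equality holds iff all terms c_k z^k can be made to align in phase at a single z on |z|=r.
Part (b). At z = 1 (real, on the circle |z| = r):
  p(1) = (-1)·1^0 + (2)·1^1 + (2)·1^2 + (1)·1^3 + (1)·1^4 = 5.
  |p(1)| = 5.
Check: |p(1)| = 5 ≤ 7 = M_tri(1). ✓ Equality does not hold at z = 1 (the coefficients have mixed signs, so the terms do not all align in phase there).

M_tri(1) = 7; |p(1)| = 5; equality at z=1: no.


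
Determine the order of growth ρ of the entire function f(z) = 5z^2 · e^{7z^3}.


M(r) = max_{|z|=r} |5|·|z|^2·|e^{7z^3}| = 5·r^2 · e^{7r^3} (the factors attain their maxima compatibly on |z|=r). Then log M(r) = log 5 + 2·log r + 7r^3, dominated by the last term, so log log M(r) ~ 3·log r. The polynomial factor 5z^2 contributes only a log r term and does not affect the order. ρ = 3.
Therefore ρ = 3.

Order ρ = 3.


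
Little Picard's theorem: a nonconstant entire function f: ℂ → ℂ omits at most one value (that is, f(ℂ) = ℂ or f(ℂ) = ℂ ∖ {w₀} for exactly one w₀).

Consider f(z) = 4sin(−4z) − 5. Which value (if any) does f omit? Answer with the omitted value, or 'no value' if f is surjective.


Little Picard bounds the complement of f(ℂ) to at most one point.
sin is entire and surjective onto ℂ: for every w ∈ ℂ, sin(ζ) = w has a solution ζ ∈ ℂ (e.g., via the complex inverse arcsin). With ζ = −4z this gives z = ζ/(-4). Then 4·sin(−4z) takes every value in 4·ℂ = ℂ, and adding -5 is a bijection of ℂ. So f is surjective and omits no value. (Note: only on the real line is sin bounded by [−1, 1].)

Omitted value: no value.


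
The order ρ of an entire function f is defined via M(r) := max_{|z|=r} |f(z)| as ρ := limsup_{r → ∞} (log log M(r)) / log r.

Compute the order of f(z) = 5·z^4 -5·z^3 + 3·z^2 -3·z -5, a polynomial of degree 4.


|f(z)| ≤ Σ|c_k|·r^k = O(r^4) as r → ∞. Polynomial growth is O(e^{r^ε}) for every ε > 0 (since r^4/e^{r^ε} → 0), so ρ ≤ ε for all ε > 0, i.e. ρ = 0. Every nonconstant polynomial has order 0.
Therefore ρ = 0.

Order ρ = 0.


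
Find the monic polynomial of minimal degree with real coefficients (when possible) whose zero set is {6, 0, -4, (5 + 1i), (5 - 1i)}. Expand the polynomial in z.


The polynomial is p(z) = ∏_{α ∈ S} (z − α), where S = {6, 0, -4, (5 + 1i), (5 - 1i)}.
Expanding the product yields: p(z) = z^5 -12·z^4 + 22·z^3 + 188·z^2 -624·z.
Note conjugate pairs combine to real quadratics: (z − (5+1i))(z − (5−1i)) = z² − 10z + 26.
The resulting polynomial has degree 5 and real coefficients as required.

p(z) = z^5 -12·z^4 + 22·z^3 + 188·z^2 -624·z.


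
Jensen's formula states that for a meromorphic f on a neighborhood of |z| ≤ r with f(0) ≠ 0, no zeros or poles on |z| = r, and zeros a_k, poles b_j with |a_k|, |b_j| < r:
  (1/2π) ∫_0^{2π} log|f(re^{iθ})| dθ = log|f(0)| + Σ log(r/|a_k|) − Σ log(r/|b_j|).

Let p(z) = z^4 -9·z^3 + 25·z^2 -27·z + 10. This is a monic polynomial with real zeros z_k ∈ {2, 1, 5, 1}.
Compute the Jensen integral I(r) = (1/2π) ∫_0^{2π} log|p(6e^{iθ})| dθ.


Zeros: 1, 1, 2, 5; r = 6.
Inside |z| < r: 1, 1, 2, 5. Outside (|z| ≥ r): ∅.
p(0) = 10, so log|p(0)| = log(10) = 2.3026.
Apply Jensen: I(r) = log|p(0)| + Σ_k log(r/|z_k|), summed over zeros inside |z| < r.
  log(r/|z_k|) for z_k = 2: log(6/2) = 1.0986
  log(r/|z_k|) for z_k = 1: log(6/1) = 1.7918
  log(r/|z_k|) for z_k = 5: log(6/5) = 0.1823
  log(r/|z_k|) for z_k = 1: log(6/1) = 1.7918
Sum over inside zeros: 4.8645.
I(r) = log|p(0)| + (inside sum) = 2.3026 + 4.8645 = 7.1670.
Closed form (all zeros inside, monic): I(r) = n·log(r) = 4·log(6) = 7.1670. ✓

I(r) ≈ 7.1670.


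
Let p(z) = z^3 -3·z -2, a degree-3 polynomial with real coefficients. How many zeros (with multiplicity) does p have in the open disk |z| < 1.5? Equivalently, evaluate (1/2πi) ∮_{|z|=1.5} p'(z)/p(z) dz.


The zeros of p are: -1, -1, 2.
Their magnitudes are: 1, 1, 2.
Zeros with |z| < R = 1.5: -1, -1.
Count = 2.
By the argument principle, (1/2πi) ∮_{|z|=R} p'(z)/p(z) dz equals exactly this count.

Number of zeros inside |z| < 1.5: 2.


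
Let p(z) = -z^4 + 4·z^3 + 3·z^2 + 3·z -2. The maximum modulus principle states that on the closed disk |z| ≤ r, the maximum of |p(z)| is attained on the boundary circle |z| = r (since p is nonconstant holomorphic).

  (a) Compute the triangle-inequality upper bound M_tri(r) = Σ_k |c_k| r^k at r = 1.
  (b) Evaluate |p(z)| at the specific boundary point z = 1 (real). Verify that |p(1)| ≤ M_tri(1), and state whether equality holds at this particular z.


Coefficients: c_0 = -2, c_1 = 3, c_2 = 3, c_3 = 4, c_4 = -1. Radius r = 1.
Part (a). Triangle bound: M_tri(r) = Σ_k |c_k| r^k
  = |-2|·1^0 + |3|·1^1 + |3|·1^2 + |4|·1^3 + |-1|·1^4
  = 2 + 3 + 3 + 4 + 1 = 13.
This bounds M(r) := max_{|z|=r} |p(z)| from above; equality holds iff all terms c_k z^k can be made to align in phase at a single z on |z|=r.
Part (b). At z = 1 (real, on the circle |z| = r):
  p(1) = (-2)·1^0 + (3)·1^1 + (3)·1^2 + (4)·1^3 + (-1)·1^4 = 7.
  |p(1)| = 7.
Check: |p(1)| = 7 ≤ 13 = M_tri(1). ✓ Equality does not hold at z = 1 (the coefficients have mixed signs, so the terms do not all align in phase there).

M_tri(1) = 13; |p(1)| = 7; equality at z=1: no.


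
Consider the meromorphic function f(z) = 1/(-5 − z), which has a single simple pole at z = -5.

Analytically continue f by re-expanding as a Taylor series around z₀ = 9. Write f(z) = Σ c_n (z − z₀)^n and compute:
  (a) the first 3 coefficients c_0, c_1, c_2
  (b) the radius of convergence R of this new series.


Let w = z − z₀, so z = z₀ + w.
Then -5 − z = -5 − (z₀ + w) = (-5 − z₀) − w = -14 − w.
f(z) = 1/(-14 − w) = (1/(-14)) · 1/(1 − w/(-14)) = Σ_{n≥0} w^n / (-14)^(n+1).
So c_n = 1/(-14)^(n+1):
  c_0 = 1/(-14)^1 = -1/14.
  c_1 = 1/(-14)^2 = 1/196.
  c_2 = 1/(-14)^3 = -1/2744.
The series is valid for |w/d| < 1, i.e. |z − z₀| < |d|.
Radius of convergence: R = |-5 − z₀| = |-14| = 14 (distance from z₀ to the singularity z = -5).

c_0 = -1/14, c_1 = 1/196, c_2 = -1/2744; R = 14.


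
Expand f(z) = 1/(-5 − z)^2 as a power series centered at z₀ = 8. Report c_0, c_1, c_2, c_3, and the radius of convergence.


Let w = z − z₀, so z = z₀ + w.
Then -5 − z = -5 − (z₀ + w) = (-5 − z₀) − w = -13 − w.
f(z) = 1/(-13 − w)^2 = (1/(-13)^2) · (1 − w/(-13))^{−2}.
By the binomial series (1−u)^{−2} = Σ_{n≥0} C(n+1, 1) u^n for |u|<1, with u = w/(-13):
  c_n = C(n+1, 1) / (-13)^(n+2).
  c_0 = 1/(-13)^2 = 1/169.
  c_1 = 2/(-13)^3 = -2/2197.
  c_2 = 3/(-13)^4 = 3/28561.
  c_3 = 4/(-13)^5 = -4/371293.
The series is valid for |w/d| < 1, i.e. |z − z₀| < |d|.
Radius of convergence: R = |-5 − z₀| = |-13| = 13 (distance from z₀ to the singularity z = -5).

c_0 = 1/169, c_1 = -2/2197, c_2 = 3/28561, c_3 = -4/371293; R = 13.


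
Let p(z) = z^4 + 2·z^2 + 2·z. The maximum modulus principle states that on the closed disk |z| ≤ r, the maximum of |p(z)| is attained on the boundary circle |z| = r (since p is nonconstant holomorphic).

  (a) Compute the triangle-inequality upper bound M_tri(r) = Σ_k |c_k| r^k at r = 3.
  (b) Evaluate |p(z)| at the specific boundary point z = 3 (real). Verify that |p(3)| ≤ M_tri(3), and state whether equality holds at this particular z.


Coefficients: c_0 = 0, c_1 = 2, c_2 = 2, c_3 = 0, c_4 = 1. Radius r = 3.
Part (a). Triangle bound: M_tri(r) = Σ_k |c_k| r^k
  = |0|·3^0 + |2|·3^1 + |2|·3^2 + |0|·3^3 + |1|·3^4
  = 0 + 6 + 18 + 0 + 81 = 105.
This bounds M(r) := max_{|z|=r} |p(z)| from above; equality holds iff all terms c_k z^k can be made to align in phase at a single z on |z|=r.
Part (b). At z = 3 (real, on the circle |z| = r):
  p(3) = (0)·3^0 + (2)·3^1 + (2)·3^2 + (0)·3^3 + (1)·3^4 = 105.
  |p(3)| = 105.
Since all nonzero coefficients share the same sign, |p(3)| = 105 = M_tri(3); the triangle bound is attained at z = 3, so in fact M(r) = 105.

M_tri(3) = 105; |p(3)| = 105; equality at z=3: yes.


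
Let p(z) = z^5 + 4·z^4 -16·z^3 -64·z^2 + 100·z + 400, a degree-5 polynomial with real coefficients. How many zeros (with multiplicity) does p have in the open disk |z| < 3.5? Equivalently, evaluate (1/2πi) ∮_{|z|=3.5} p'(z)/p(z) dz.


The zeros of p are: -4, (3 + 1i), (3 - 1i), (-3 + 1i), (-3 - 1i).
Their magnitudes are: 4, 3.162, 3.162, 3.162, 3.162.
Zeros with |z| < R = 3.5: (3 + 1i), (3 - 1i), (-3 + 1i), (-3 - 1i).
Count = 4.
By the argument principle, (1/2πi) ∮_{|z|=R} p'(z)/p(z) dz equals exactly this count.

Number of zeros inside |z| < 3.5: 4.


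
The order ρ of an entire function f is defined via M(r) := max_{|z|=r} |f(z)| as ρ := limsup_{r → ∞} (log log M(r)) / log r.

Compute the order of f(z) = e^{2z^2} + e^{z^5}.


Each summand is entire of order 2 and 5 respectively (as in the single-exponential case). The order of a sum is at most the max of the orders, so ρ ≤ 5. For the lower bound: on |z|=r choose arg z so that 1z^5 is real positive; then |e^{1z^5}| = e^{1r^5} while |e^{2z^2}| ≤ e^{2r^2} = o(e^{1r^5}). So |f| ≥ e^{1r^5}(1 − o(1)) and ρ ≥ 5. Hence ρ = max(2, 5) = 5.
Therefore ρ = 5.

Order ρ = 5.


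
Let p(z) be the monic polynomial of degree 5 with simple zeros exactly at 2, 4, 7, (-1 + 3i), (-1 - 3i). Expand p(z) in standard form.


The polynomial is p(z) = ∏_{α ∈ S} (z − α), where S = {2, 4, 7, (-1 + 3i), (-1 - 3i)}.
Expanding the product yields: p(z) = z^5 -11·z^4 + 34·z^3 -86·z^2 + 388·z -560.
Note conjugate pairs combine to real quadratics: (z − (-1+3i))(z − (-1−3i)) = z² + 2z + 10.
The resulting polynomial has degree 5 and real coefficients as required.

p(z) = z^5 -11·z^4 + 34·z^3 -86·z^2 + 388·z -560.


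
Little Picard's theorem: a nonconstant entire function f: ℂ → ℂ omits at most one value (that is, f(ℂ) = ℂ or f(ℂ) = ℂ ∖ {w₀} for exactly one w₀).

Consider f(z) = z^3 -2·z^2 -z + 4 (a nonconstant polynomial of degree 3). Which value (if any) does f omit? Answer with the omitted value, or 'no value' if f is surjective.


Little Picard bounds the complement of f(ℂ) to at most one point.
For every w ∈ ℂ, the equation p(z) − w = 0 is a nonconstant polynomial in z and hence has at least one root by the fundamental theorem of algebra. So p is surjective onto ℂ, omitting no value.

Omitted value: no value.


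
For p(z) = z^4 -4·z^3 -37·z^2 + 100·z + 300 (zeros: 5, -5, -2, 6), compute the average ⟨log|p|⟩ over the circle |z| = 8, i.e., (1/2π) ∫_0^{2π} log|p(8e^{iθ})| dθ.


Zeros: -5, -2, 5, 6; r = 8.
Inside |z| < r: -5, -2, 5, 6. Outside (|z| ≥ r): ∅.
p(0) = 300, so log|p(0)| = log(300) = 5.7038.
Apply Jensen: I(r) = log|p(0)| + Σ_k log(r/|z_k|), summed over zeros inside |z| < r.
  log(r/|z_k|) for z_k = 5: log(8/5) = 0.4700
  log(r/|z_k|) for z_k = -5: log(8/5) = 0.4700
  log(r/|z_k|) for z_k = -2: log(8/2) = 1.3863
  log(r/|z_k|) for z_k = 6: log(8/6) = 0.2877
Sum over inside zeros: 2.6140.
I(r) = log|p(0)| + (inside sum) = 5.7038 + 2.6140 = 8.3178.
Closed form (all zeros inside, monic): I(r) = n·log(r) = 4·log(8) = 8.3178. ✓

I(r) ≈ 8.3178.


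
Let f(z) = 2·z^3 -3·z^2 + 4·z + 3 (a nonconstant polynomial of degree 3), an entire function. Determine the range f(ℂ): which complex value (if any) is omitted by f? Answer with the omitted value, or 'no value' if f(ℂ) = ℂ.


Little Picard bounds the complement of f(ℂ) to at most one point.
For every w ∈ ℂ, the equation p(z) − w = 0 is a nonconstant polynomial in z and hence has at least one root by the fundamental theorem of algebra. So p is surjective onto ℂ, omitting no value.

Omitted value: no value.


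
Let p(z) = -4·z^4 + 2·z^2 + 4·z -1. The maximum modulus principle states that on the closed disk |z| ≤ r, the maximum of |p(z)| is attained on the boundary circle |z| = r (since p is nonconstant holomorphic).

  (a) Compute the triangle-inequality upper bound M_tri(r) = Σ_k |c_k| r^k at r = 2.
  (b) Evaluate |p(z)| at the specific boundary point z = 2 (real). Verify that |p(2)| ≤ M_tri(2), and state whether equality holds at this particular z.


Coefficients: c_0 = -1, c_1 = 4, c_2 = 2, c_3 = 0, c_4 = -4. Radius r = 2.
Part (a). Triangle bound: M_tri(r) = Σ_k |c_k| r^k
  = |-1|·2^0 + |4|·2^1 + |2|·2^2 + |0|·2^3 + |-4|·2^4
  = 1 + 8 + 8 + 0 + 64 = 81.
This bounds M(r) := max_{|z|=r} |p(z)| from above; equality holds iff all terms c_k z^k can be made to align in phase at a single z on |z|=r.
Part (b). At z = 2 (real, on the circle |z| = r):
  p(2) = (-1)·2^0 + (4)·2^1 + (2)·2^2 + (0)·2^3 + (-4)·2^4 = -49.
  |p(2)| = 49.
Check: |p(2)| = 49 ≤ 81 = M_tri(2). ✓ Equality does not hold at z = 2 (the coefficients have mixed signs, so the terms do not all align in phase there).

M_tri(2) = 81; |p(2)| = 49; equality at z=2: no.


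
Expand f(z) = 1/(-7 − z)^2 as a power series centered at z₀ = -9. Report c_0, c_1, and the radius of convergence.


Let w = z − z₀, so z = z₀ + w.
Then -7 − z = -7 − (z₀ + w) = (-7 − z₀) − w = 2 − w.
f(z) = 1/(2 − w)^2 = (1/(2)^2) · (1 − w/(2))^{−2}.
By the binomial series (1−u)^{−2} = Σ_{n≥0} C(n+1, 1) u^n for |u|<1, with u = w/(2):
  c_n = C(n+1, 1) / (2)^(n+2).
  c_0 = 1/(2)^2 = 1/4.
  c_1 = 2/(2)^3 = 1/4.
The series is valid for |w/d| < 1, i.e. |z − z₀| < |d|.
Radius of convergence: R = |-7 − z₀| = |2| = 2 (distance from z₀ to the singularity z = -7).

c_0 = 1/4, c_1 = 1/4; R = 2.


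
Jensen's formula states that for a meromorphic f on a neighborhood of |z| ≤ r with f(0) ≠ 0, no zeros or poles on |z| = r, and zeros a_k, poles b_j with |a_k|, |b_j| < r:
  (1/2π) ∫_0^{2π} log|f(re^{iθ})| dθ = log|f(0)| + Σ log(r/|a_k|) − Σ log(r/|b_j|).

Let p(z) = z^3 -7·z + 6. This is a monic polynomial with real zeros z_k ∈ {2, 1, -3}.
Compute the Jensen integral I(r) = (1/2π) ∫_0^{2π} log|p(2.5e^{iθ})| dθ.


Zeros: -3, 1, 2; r = 2.5.
Inside |z| < r: 1, 2. Outside (|z| ≥ r): -3.
p(0) = 6, so log|p(0)| = log(6) = 1.7918.
Apply Jensen: I(r) = log|p(0)| + Σ_k log(r/|z_k|), summed over zeros inside |z| < r.
  log(r/|z_k|) for z_k = 2: log(2.5/2) = 0.2231
  log(r/|z_k|) for z_k = 1: log(2.5/1) = 0.9163
  Outside zeros (-3) contribute nothing to the Jensen sum.
Sum over inside zeros: 1.1394.
I(r) = log|p(0)| + (inside sum) = 1.7918 + 1.1394 = 2.9312.
Note: since some zeros are outside |z| ≤ r, the simplified n·log(r) form does NOT apply — only the inside zeros contribute.

I(r) ≈ 2.9312.


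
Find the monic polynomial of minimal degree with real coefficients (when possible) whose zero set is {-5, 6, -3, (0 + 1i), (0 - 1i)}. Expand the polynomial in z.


The polynomial is p(z) = ∏_{α ∈ S} (z − α), where S = {-5, 6, -3, (0 + 1i), (0 - 1i)}.
Expanding the product yields: p(z) = z^5 + 2·z^4 -32·z^3 -88·z^2 -33·z -90.
Note conjugate pairs combine to real quadratics: (z − (0+1i))(z − (0−1i)) = z² + 1.
The resulting polynomial has degree 5 and real coefficients as required.

p(z) = z^5 + 2·z^4 -32·z^3 -88·z^2 -33·z -90.


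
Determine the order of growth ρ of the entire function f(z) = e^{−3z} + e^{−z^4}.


Each summand is entire of order 1 and 4 respectively (as in the single-exponential case). The order of a sum is at most the max of the orders, so ρ ≤ 4. For the lower bound: on |z|=r choose arg z so that -1z^4 is real positive; then |e^{-1z^4}| = e^{1r^4} while |e^{-3z}| ≤ e^{3r^1} = o(e^{1r^4}). So |f| ≥ e^{1r^4}(1 − o(1)) and ρ ≥ 4. Hence ρ = max(1, 4) = 4.
Therefore ρ = 4.

Order ρ = 4.
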